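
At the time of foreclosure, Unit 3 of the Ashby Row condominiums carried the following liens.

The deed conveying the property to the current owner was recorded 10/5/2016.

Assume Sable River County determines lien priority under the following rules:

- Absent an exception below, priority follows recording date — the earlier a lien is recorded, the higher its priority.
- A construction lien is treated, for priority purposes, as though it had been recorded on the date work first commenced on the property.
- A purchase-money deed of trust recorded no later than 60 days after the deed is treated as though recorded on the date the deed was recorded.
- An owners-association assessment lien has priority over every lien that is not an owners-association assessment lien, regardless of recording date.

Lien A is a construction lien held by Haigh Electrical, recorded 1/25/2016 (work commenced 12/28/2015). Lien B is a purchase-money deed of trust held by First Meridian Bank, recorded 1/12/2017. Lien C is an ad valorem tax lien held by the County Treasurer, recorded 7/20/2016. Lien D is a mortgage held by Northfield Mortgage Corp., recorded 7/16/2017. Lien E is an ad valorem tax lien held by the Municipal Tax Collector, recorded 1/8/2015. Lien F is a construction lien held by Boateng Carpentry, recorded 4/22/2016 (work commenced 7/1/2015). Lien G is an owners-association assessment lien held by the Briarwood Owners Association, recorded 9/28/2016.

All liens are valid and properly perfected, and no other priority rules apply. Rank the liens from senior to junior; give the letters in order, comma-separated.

First, effective dates: A relates back to 12/28/2015 (work commenced); B was recorded 99 days after the deed — beyond 60 days — so no relation-back applies; F's effective date is 7/1/2015, when work began.
G is an owners-association assessment lien, so it outranks all other liens regardless of date.
Among the remaining liens, by effective date: E (1/8/2015), F (7/1/2015), A (12/28/2015), C (7/20/2016), B (1/12/2017), D (7/16/2017).

G, E, F, A, C, B, D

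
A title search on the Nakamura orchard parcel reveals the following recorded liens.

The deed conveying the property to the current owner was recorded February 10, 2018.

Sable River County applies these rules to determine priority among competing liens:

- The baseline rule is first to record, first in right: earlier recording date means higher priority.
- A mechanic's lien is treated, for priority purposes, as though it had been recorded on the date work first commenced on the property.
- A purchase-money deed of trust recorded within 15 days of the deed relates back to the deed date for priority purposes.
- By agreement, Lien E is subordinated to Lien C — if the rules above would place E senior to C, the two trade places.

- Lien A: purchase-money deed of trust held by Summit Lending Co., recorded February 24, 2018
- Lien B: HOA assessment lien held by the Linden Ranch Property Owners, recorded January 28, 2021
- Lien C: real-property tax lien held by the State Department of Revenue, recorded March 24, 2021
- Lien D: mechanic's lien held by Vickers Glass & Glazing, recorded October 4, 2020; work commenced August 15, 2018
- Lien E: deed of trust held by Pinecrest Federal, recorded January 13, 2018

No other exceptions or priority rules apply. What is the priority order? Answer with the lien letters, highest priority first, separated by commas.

Effective dates after the stated exceptions: A relates back to the deed date February 10, 2018; D is treated as recorded August 15, 2018, the work-commencement date.
Ordering by effective date: E (January 13, 2018), A (February 10, 2018), D (August 15, 2018), B (January 28, 2021), C (March 24, 2021).
The subordination applies — E was senior to C — so E and C swap.

C, A, D, B, E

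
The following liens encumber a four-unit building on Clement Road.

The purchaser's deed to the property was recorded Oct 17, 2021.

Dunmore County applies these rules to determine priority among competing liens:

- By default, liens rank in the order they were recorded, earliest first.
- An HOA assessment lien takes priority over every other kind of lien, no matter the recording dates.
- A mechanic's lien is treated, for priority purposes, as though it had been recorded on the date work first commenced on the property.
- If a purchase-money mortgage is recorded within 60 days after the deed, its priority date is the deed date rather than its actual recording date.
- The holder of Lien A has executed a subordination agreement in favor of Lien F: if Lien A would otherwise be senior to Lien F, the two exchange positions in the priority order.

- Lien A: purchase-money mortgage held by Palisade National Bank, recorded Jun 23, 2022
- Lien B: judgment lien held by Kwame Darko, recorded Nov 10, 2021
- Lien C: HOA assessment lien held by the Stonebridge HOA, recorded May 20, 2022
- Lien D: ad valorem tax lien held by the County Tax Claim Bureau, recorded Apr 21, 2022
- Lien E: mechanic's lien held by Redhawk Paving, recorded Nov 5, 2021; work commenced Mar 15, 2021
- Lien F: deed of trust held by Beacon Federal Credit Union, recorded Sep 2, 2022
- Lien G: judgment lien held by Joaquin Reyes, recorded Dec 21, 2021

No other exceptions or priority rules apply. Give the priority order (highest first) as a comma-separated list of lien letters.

Effective dates after the stated exceptions: A was recorded 249 days after the deed, outside the 60-day window, so it keeps its recording date; E is treated as recorded Mar 15, 2021, the work-commencement date.
C is an HOA assessment lien and takes priority over every other lien.
The other liens, earliest effective date first: E (Mar 15, 2021), B (Nov 10, 2021), G (Dec 21, 2021), D (Apr 21, 2022), A (Jun 23, 2022), F (Sep 2, 2022).
A would otherwise be senior to F, so under the subordination agreement A and F exchange positions.

C, E, B, G, D, F, A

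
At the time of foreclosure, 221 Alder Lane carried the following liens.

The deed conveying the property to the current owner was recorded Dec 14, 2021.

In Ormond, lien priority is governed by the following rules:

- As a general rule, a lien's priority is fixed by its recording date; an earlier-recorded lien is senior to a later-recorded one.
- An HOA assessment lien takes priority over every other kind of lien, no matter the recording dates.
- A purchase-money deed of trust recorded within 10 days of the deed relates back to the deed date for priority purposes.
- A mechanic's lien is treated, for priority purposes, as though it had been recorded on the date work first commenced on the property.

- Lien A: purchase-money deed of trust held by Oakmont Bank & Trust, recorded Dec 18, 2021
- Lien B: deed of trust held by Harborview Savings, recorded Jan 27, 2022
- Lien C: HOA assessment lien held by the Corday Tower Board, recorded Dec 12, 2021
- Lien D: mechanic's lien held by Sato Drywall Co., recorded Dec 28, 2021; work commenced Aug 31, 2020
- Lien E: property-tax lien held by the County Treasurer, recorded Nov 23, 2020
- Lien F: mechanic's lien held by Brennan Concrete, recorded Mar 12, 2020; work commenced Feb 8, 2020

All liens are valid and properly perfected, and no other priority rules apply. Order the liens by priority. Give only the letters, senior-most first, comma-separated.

First, effective dates: A relates back to the deed date Dec 14, 2021; D relates back to Aug 31, 2020 (work commenced); F relates back to Feb 8, 2020 (work commenced).
C is an HOA assessment lien, so it outranks all other liens regardless of date.
Remaining liens by effective date: F (Feb 8, 2020), D (Aug 31, 2020), E (Nov 23, 2020), A (Dec 14, 2021), B (Jan 27, 2022).

C, F, D, E, A, B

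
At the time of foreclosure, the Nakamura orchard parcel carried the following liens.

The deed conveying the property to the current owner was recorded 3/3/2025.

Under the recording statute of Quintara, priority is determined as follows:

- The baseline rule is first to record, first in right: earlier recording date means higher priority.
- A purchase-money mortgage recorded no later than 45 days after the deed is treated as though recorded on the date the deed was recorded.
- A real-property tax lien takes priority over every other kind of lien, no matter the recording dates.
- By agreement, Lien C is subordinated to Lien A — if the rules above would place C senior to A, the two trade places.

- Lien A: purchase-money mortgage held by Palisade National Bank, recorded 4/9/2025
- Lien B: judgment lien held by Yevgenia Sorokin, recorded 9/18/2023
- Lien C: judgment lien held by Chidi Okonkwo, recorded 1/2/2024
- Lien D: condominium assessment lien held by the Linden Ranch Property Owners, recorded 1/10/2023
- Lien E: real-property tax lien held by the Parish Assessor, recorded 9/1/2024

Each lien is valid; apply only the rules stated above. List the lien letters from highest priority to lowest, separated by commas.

Effective dates: A relates back to the deed date 3/3/2025.
E is a real-property tax lien, so it outranks all other liens regardless of date.
Among the remaining liens, by effective date: D (1/10/2023), B (9/18/2023), C (1/2/2024), A (3/3/2025).
The subordination applies — C was senior to A — so C and A swap.

E, D, B, A, C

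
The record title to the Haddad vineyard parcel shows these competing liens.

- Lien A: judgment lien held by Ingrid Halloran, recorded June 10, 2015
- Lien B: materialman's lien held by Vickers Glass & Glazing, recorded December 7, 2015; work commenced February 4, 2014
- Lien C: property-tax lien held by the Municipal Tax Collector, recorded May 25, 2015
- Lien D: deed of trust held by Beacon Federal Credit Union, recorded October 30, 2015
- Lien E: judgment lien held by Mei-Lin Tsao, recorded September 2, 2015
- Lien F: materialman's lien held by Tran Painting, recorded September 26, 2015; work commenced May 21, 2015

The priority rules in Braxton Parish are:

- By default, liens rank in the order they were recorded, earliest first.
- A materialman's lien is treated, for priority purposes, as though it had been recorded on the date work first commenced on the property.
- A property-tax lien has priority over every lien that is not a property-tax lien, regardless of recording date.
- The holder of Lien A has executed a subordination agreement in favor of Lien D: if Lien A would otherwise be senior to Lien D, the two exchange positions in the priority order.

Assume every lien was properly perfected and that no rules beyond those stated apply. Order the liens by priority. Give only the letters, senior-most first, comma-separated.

First, effective dates: B's effective date is February 4, 2014, when work began; F relates back to May 21, 2015 (work commenced).
C is a property-tax lien, so it outranks all other liens regardless of date.
Remaining liens by effective date: B (February 4, 2014), F (May 21, 2015), A (June 10, 2015), E (September 2, 2015), D (October 30, 2015).
Because A would otherwise rank above D, the subordination swaps them.

C, B, F, D, E, A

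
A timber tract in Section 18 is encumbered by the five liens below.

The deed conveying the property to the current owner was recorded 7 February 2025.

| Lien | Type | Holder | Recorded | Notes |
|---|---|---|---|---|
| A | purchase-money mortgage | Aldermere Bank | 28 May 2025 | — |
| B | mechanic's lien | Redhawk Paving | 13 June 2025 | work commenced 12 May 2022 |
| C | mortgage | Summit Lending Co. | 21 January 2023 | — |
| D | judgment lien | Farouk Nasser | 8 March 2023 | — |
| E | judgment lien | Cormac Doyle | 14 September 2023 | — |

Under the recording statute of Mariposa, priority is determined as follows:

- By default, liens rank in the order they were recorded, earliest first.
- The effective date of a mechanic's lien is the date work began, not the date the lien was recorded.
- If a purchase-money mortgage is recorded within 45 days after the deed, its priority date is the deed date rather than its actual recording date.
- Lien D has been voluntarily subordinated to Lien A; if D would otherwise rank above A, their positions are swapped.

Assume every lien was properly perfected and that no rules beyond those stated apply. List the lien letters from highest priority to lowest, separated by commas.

B, C, A, E, D

Effective dates after the stated exceptions: A was recorded 110 days after the deed — beyond 45 days — so no relation-back applies; B is treated as recorded 12 May 2022, the work-commencement date.
By effective date, earliest first: B (12 May 2022), C (21 January 2023), D (8 March 2023), E (14 September 2023), A (28 May 2025).
D would otherwise be senior to A, so under the subordination agreement D and A exchange positions.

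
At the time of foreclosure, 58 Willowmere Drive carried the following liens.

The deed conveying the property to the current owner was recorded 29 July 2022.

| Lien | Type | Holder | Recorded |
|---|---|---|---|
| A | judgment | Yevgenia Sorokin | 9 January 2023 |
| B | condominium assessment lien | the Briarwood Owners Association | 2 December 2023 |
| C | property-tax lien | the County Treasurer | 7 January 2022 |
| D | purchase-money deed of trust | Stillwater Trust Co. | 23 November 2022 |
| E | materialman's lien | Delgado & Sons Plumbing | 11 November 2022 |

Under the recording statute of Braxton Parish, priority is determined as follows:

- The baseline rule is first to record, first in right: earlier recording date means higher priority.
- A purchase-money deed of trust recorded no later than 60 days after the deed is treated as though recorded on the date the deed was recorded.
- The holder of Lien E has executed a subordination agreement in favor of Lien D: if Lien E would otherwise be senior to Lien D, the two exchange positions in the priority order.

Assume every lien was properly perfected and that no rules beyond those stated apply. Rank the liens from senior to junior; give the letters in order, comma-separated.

C, D, E, A, B

First, effective dates: D was recorded 117 days after the deed — beyond 60 days — so no relation-back applies.
By effective date: C (7 January 2022), E (11 November 2022), D (23 November 2022), A (9 January 2023), B (2 December 2023).
E would otherwise be senior to D, so under the subordination agreement E and D exchange positions.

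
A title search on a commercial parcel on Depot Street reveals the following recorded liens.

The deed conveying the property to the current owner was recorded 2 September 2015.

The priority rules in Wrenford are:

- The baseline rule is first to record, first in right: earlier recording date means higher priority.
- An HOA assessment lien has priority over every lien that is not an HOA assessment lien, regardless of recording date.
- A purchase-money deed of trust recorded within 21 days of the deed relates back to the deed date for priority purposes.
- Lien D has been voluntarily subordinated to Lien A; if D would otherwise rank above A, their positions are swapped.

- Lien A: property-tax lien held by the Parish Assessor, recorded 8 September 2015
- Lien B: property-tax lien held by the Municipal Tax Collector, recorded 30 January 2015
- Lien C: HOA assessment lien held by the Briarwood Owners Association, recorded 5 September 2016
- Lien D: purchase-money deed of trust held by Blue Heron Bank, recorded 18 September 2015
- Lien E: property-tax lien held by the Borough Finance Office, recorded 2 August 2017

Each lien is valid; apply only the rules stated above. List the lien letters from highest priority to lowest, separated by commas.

C, B, A, D, E

Adjusting effective dates: D's effective date is the deed date, 2 September 2015.
C is an HOA assessment lien, so it outranks all other liens regardless of date.
Remaining liens by effective date: B (30 January 2015), D (2 September 2015), A (8 September 2015), E (2 August 2017).
Because D would otherwise rank above A, the subordination swaps them.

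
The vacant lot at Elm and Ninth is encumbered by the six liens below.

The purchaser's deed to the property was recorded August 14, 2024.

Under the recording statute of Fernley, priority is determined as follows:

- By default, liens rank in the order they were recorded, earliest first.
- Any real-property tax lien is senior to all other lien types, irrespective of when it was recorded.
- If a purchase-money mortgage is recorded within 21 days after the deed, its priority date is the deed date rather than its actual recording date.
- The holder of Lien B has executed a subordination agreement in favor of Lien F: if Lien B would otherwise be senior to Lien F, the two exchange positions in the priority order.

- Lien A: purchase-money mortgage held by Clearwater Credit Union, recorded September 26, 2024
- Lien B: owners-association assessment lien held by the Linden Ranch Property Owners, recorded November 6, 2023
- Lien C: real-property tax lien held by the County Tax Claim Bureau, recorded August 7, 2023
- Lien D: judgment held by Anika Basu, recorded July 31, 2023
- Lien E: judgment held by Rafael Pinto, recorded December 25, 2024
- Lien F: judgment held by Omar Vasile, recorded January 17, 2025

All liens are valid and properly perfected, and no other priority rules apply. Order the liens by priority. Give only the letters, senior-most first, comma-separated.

Effective dates: A missed the 21-day window (43 days after the deed), so its recording date stands.
C is a real-property tax lien, so it outranks all other liens regardless of date.
Ordering the rest by effective date: D (July 31, 2023), B (November 6, 2023), A (September 26, 2024), E (December 25, 2024), F (January 17, 2025).
The subordination applies — B was senior to F — so B and F swap.

C, D, F, A, E, B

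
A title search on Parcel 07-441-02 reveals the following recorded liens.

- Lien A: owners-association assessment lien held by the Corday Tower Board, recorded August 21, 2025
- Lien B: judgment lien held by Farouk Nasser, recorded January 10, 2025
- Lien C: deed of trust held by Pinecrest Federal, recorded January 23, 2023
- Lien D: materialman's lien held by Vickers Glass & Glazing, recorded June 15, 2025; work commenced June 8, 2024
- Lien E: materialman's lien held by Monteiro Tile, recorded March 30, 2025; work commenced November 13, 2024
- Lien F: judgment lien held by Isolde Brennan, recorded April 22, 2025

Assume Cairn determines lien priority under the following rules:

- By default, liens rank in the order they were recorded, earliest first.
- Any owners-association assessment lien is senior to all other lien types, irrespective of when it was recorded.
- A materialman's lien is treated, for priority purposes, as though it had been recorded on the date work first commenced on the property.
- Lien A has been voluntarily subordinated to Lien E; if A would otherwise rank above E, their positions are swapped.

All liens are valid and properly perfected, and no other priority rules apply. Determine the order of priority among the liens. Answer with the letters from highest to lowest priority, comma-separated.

Effective dates after the stated exceptions: D is treated as recorded June 8, 2024, the work-commencement date; E's effective date is November 13, 2024, when work began.
A is an owners-association assessment lien, so it outranks all other liens regardless of date.
The other liens, earliest effective date first: C (January 23, 2023), D (June 8, 2024), E (November 13, 2024), B (January 10, 2025), F (April 22, 2025).
The subordination applies — A was senior to E — so A and E swap.

E, C, D, A, B, F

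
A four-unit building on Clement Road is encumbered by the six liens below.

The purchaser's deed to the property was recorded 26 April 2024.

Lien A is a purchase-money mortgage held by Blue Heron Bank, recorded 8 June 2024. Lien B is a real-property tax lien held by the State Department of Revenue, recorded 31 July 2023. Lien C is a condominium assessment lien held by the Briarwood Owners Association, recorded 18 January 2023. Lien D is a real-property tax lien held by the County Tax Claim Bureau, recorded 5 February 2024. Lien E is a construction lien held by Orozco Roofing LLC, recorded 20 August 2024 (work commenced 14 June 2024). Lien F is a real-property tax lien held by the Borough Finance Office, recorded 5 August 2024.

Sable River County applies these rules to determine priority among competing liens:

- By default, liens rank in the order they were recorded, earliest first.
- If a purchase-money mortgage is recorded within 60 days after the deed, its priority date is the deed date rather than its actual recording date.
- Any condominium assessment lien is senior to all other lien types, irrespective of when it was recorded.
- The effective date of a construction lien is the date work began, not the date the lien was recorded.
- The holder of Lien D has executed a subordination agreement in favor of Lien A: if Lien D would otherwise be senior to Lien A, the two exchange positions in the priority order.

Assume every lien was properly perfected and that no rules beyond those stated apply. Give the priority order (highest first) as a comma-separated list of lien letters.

C, B, A, D, E, F

Effective dates: A's effective date is the deed date, 26 April 2024; E's effective date is 14 June 2024, when work began.
As a condominium assessment lien, C is senior to every other lien.
The other liens, earliest effective date first: B (31 July 2023), D (5 February 2024), A (26 April 2024), E (14 June 2024), F (5 August 2024).
The subordination applies — D was senior to A — so D and A swap.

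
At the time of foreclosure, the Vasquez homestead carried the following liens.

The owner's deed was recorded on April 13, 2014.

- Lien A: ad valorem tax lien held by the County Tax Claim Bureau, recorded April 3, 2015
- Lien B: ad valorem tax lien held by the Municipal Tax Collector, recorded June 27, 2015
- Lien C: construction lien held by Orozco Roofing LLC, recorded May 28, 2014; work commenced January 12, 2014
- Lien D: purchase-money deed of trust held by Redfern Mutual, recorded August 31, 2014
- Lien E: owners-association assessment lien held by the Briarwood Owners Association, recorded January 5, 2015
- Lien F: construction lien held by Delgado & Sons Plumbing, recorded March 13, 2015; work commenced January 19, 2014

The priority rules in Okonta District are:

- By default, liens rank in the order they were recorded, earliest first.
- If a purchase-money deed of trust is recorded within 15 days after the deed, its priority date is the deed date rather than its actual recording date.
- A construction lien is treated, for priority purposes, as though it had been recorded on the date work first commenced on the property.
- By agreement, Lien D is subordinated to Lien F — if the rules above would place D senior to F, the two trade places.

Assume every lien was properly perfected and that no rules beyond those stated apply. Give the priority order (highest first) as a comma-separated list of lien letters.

C, F, D, E, A, B

Effective dates: C is treated as recorded January 12, 2014, the work-commencement date; D missed the 15-day window (140 days after the deed), so its recording date stands; F's effective date is January 19, 2014, when work began.
By effective date, earliest first: C (January 12, 2014), F (January 19, 2014), D (August 31, 2014), E (January 5, 2015), A (April 3, 2015), B (June 27, 2015).
Since D is not senior to F, the subordination leaves the order unchanged.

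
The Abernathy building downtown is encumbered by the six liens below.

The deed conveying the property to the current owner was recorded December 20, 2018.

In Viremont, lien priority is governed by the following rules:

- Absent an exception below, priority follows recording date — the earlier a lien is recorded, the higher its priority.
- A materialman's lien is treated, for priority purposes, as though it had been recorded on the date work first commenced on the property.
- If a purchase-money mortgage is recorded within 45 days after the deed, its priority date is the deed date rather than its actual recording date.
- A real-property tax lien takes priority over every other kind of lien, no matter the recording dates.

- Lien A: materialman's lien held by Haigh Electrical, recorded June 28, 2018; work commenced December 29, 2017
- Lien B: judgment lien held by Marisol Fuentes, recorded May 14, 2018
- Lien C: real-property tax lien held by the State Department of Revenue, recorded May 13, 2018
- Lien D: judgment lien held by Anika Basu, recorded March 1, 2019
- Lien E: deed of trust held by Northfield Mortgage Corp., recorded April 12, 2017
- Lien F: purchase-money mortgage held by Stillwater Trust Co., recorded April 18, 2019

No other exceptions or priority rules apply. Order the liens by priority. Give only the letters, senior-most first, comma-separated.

C, E, A, B, D, F

Effective dates: A relates back to December 29, 2017 (work commenced); F missed the 45-day window (119 days after the deed), so its recording date stands.
C is a real-property tax lien and takes priority over every other lien.
The other liens, earliest effective date first: E (April 12, 2017), A (December 29, 2017), B (May 14, 2018), D (March 1, 2019), F (April 18, 2019).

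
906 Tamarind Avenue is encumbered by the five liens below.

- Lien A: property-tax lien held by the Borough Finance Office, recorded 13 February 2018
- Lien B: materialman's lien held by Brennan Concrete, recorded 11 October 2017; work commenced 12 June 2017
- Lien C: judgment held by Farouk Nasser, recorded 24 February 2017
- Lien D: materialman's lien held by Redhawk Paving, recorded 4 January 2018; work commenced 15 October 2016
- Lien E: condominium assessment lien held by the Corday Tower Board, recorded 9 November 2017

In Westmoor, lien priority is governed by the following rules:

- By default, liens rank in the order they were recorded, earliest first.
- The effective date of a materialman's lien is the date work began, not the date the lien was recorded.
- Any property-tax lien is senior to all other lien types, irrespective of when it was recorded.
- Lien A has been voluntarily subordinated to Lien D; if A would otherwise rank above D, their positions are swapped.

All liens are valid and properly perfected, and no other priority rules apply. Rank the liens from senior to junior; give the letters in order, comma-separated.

Adjusting effective dates: B's effective date is 12 June 2017, when work began; D's effective date is 15 October 2016, when work began.
A is a property-tax lien, so it outranks all other liens regardless of date.
Among the remaining liens, by effective date: D (15 October 2016), C (24 February 2017), B (12 June 2017), E (9 November 2017).
The subordination applies — A was senior to D — so A and D swap.

D, A, C, B, E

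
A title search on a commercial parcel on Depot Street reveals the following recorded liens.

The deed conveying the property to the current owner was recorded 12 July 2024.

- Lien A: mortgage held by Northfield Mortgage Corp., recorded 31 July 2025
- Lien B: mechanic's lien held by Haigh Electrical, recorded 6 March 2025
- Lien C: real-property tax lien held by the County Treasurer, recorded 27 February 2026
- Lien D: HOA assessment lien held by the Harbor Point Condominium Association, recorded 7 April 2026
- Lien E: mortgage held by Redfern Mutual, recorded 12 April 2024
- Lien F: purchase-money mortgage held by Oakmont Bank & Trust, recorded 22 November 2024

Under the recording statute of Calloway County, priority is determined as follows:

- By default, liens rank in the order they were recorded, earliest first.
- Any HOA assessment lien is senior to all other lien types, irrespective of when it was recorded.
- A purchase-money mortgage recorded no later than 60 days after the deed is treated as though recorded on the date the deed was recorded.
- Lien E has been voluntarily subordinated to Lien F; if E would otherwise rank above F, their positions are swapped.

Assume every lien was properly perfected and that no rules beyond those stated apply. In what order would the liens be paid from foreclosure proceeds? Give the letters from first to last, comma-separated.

Effective dates: F was recorded 133 days after the deed — beyond 60 days — so no relation-back applies.
D is an HOA assessment lien, so it outranks all other liens regardless of date.
Remaining liens by effective date: E (12 April 2024), F (22 November 2024), B (6 March 2025), A (31 July 2025), C (27 February 2026).
E would otherwise be senior to F, so under the subordination agreement E and F exchange positions.

D, F, E, B, A, C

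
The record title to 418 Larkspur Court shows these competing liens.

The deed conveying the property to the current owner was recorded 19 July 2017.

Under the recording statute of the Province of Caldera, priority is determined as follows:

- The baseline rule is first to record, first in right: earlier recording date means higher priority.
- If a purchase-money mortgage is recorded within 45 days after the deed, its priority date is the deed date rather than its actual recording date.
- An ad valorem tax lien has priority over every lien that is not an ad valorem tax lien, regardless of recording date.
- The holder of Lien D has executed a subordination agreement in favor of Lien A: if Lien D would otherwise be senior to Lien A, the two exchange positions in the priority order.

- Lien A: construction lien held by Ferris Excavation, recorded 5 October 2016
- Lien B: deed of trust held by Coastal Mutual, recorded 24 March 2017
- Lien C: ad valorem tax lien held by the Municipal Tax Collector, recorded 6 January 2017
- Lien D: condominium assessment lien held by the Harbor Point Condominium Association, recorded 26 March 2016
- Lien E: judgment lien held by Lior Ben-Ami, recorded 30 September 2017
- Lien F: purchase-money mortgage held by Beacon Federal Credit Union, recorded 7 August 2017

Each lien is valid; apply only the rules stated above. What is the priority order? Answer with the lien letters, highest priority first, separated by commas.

Effective dates after the stated exceptions: F relates back to the deed date 19 July 2017.
C, as an ad valorem tax lien, has superpriority and ranks first.
Among the remaining liens, by effective date: D (26 March 2016), A (5 October 2016), B (24 March 2017), F (19 July 2017), E (30 September 2017).
Because D would otherwise rank above A, the subordination swaps them.

C, A, D, B, F, E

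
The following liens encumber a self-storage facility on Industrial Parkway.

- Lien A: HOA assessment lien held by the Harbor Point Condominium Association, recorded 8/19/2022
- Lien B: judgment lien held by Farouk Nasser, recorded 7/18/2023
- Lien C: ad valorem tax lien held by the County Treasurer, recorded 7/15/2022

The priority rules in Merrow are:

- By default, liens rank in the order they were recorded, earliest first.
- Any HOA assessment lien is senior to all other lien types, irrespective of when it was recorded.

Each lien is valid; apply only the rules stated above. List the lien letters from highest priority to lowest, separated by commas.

A is an HOA assessment lien, so it outranks all other liens regardless of date.
Ordering the rest by effective date: C (7/15/2022), B (7/18/2023).

A, C, B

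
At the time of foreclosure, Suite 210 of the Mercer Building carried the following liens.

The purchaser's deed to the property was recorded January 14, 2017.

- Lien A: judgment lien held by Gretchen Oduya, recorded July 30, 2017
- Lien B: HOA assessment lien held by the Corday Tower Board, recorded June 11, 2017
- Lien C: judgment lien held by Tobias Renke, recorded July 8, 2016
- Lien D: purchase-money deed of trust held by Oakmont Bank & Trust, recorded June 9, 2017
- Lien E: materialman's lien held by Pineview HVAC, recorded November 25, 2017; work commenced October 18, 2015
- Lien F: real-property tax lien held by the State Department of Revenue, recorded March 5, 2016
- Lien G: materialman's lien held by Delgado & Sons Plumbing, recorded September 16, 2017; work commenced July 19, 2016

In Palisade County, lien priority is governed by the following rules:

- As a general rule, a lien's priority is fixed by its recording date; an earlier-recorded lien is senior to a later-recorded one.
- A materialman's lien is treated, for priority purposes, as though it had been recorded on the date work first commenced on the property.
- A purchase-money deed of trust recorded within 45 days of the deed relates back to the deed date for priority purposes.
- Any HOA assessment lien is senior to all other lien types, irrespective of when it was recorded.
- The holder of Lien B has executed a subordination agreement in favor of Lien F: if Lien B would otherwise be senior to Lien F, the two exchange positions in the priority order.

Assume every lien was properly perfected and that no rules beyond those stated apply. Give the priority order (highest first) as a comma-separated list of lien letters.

F, E, B, C, G, D, A

Effective dates after the stated exceptions: D was recorded 146 days after the deed, outside the 45-day window, so it keeps its recording date; E relates back to October 18, 2015 (work commenced); G's effective date is July 19, 2016, when work began.
B is an HOA assessment lien, so it outranks all other liens regardless of date.
Among the remaining liens, by effective date: E (October 18, 2015), F (March 5, 2016), C (July 8, 2016), G (July 19, 2016), D (June 9, 2017), A (July 30, 2017).
B would otherwise be senior to F, so under the subordination agreement B and F exchange positions.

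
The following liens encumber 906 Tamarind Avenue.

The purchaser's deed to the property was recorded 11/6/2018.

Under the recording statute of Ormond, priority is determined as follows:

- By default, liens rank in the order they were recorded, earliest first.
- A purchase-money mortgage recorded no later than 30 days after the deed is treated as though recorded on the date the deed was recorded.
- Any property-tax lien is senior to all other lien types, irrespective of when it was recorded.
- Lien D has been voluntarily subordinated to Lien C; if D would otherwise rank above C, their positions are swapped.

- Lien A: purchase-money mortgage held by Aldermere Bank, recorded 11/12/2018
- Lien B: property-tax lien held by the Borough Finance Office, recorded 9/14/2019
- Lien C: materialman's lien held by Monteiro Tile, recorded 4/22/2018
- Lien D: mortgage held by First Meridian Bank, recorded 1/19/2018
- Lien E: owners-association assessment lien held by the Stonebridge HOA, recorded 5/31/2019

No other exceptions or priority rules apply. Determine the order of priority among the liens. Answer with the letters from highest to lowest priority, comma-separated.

B, C, D, A, E

Adjusting effective dates: A was recorded within the 30-day window, so its effective date is the deed date 11/6/2018.
B is a property-tax lien and takes priority over every other lien.
The other liens, earliest effective date first: D (1/19/2018), C (4/22/2018), A (11/6/2018), E (5/31/2019).
The subordination applies — D was senior to C — so D and C swap.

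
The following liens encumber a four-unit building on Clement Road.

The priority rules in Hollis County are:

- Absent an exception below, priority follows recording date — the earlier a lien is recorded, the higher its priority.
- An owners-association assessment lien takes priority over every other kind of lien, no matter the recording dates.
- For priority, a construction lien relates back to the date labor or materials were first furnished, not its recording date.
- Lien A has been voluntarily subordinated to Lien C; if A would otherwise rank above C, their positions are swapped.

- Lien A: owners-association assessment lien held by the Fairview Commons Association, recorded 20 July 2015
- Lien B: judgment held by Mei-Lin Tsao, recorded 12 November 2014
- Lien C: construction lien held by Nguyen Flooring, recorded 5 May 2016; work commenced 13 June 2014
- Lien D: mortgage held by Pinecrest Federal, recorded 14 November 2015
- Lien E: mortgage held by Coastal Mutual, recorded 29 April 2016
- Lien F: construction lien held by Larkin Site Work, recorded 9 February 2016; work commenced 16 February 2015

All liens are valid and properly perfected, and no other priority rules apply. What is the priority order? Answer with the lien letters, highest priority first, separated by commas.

C, A, B, F, D, E

Effective dates: C relates back to 13 June 2014 (work commenced); F relates back to 16 February 2015 (work commenced).
As an owners-association assessment lien, A is senior to every other lien.
The other liens, earliest effective date first: C (13 June 2014), B (12 November 2014), F (16 February 2015), D (14 November 2015), E (29 April 2016).
A would otherwise be senior to C, so under the subordination agreement A and C exchange positions.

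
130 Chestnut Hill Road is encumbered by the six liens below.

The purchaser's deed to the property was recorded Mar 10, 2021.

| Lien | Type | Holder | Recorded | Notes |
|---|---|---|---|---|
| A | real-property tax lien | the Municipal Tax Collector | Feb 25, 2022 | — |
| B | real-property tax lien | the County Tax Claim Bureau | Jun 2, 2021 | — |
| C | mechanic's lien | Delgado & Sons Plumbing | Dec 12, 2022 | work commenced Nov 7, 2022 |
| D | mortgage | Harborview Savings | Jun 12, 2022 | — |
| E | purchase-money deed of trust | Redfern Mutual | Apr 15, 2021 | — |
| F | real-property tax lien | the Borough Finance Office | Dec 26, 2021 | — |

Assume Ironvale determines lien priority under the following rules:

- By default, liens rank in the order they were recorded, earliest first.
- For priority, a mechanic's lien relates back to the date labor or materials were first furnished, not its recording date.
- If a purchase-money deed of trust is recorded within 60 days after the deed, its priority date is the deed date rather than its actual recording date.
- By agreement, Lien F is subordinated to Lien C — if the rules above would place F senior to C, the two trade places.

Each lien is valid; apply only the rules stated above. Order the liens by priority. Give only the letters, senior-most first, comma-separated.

Effective dates after the stated exceptions: C's effective date is Nov 7, 2022, when work began; E's effective date is the deed date, Mar 10, 2021.
By effective date: E (Mar 10, 2021), B (Jun 2, 2021), F (Dec 26, 2021), A (Feb 25, 2022), D (Jun 12, 2022), C (Nov 7, 2022).
F is senior to C before the subordination, so the two trade places.

E, B, C, A, D, F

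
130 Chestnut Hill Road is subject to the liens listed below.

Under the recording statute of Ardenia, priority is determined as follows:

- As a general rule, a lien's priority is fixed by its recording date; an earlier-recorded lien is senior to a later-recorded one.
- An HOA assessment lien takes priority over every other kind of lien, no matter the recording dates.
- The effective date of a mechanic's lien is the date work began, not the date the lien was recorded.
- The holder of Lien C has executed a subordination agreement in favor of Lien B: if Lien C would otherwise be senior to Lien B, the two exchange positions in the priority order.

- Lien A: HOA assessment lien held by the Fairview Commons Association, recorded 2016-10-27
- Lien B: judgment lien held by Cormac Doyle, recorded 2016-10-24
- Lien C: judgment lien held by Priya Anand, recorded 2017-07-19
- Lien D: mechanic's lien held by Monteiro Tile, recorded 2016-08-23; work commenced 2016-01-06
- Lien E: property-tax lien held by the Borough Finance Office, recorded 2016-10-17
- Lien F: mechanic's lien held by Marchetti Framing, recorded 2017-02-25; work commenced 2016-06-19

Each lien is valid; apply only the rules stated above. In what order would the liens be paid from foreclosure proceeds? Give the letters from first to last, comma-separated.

A, D, F, E, B, C

Effective dates after the stated exceptions: D's effective date is 2016-01-06, when work began; F relates back to 2016-06-19 (work commenced).
As an HOA assessment lien, A is senior to every other lien.
Remaining liens by effective date: D (2016-01-06), F (2016-06-19), E (2016-10-17), B (2016-10-24), C (2017-07-19).
Since C is not senior to B, the subordination leaves the order unchanged.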